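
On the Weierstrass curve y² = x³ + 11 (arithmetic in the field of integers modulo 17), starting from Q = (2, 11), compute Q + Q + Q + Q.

Repeated addition: build up to 4Q.
2Q: tangent at (2, 11): λ = (3·2² + 0)/(2·11) ≡ 12/5. 5⁻¹ ≡ 7 (mod 17), so λ ≡ 12·7 ≡ 16.
  x = λ² - 2 - 2 = 256 - 4 ≡ 14; y = λ·(2 - 14) - 11 ≡ 1. → (14, 1)
3Q: (14, 1) + (2, 11). λ = (11 - 1)/(2 - 14) ≡ 10/5 mod 17. 5⁻¹ ≡ 7 (mod 17) since 5·7 = 35 ≡ 1, so λ ≡ 2.
  x = λ² - 14 - 2 = 4 - 16 ≡ 5; y = λ·(14 - 5) - 1 ≡ 0. → (5, 0)
4Q: (5, 0) + (2, 11). λ = (11 - 0)/(2 - 5) ≡ 11/14 mod 17. 14⁻¹ ≡ 11 (mod 17), so λ ≡ 2.
  x = λ² - 5 - 2 = 4 - 7 ≡ 14; y = λ·(5 - 14) - 0 ≡ 16. → (14, 16)

(14, 16)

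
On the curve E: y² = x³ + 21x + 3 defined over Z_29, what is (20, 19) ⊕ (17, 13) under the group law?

(20, 19) + (17, 13). λ = (13 - 19)/(17 - 20) ≡ 23/26 mod 29. 26⁻¹ ≡ 19 (mod 29), so λ ≡ 2.
  x = λ² - 20 - 17 = 4 - 37 ≡ 25; y = λ·(20 - 25) - 19 ≡ 0. → (25, 0)

(25, 0)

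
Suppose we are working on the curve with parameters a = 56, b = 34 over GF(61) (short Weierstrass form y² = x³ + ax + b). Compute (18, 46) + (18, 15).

O

The two points share x = 18 and their y-coordinates satisfy 46 + 15 ≡ 0 (mod 61), so they are inverses. Their sum is O.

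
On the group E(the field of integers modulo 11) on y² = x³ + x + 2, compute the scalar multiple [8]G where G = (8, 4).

O

Double-and-add on 8 = (1000)₂. Start with G = (8, 4) for the leading 1-bit.
double: tangent at (8, 4): λ = (3·8² + 1)/(2·4) ≡ 6/8. 8⁻¹ ≡ 7 (mod 11) since 8·7 = 56 ≡ 1, so λ ≡ 6·7 ≡ 9.
  x = λ² - 8 - 8 = 81 - 16 ≡ 10; y = λ·(8 - 10) - 4 ≡ 0. → (10, 0)
double: (10, 0) + (10, 0): same x and y₁ ≡ -y₂, so the sum is ∞.
double: ∞ + ∞ = ∞ (identity).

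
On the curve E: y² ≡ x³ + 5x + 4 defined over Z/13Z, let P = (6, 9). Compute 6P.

(1, 7)

Double-and-add on 6 = (110)₂. Start with P = (6, 9) for the leading 1-bit.
double: tangent at (6, 9): λ = (3·6² + 5)/(2·9) ≡ 9/5. 5⁻¹ ≡ 8 (mod 13) since 5·8 = 40 ≡ 1, so λ ≡ 9·8 ≡ 7.
  x = λ² - 6 - 6 = 49 - 12 ≡ 11; y = λ·(6 - 11) - 9 ≡ 8. → (11, 8)
add P: (11, 8) + (6, 9). λ = (9 - 8)/(6 - 11) ≡ 1/8 mod 13. 8⁻¹ ≡ 5 (mod 13), so λ ≡ 5.
  x = λ² - 11 - 6 = 25 - 17 ≡ 8; y = λ·(11 - 8) - 8 ≡ 7. → (8, 7)
double: tangent at (8, 7): λ = (3·8² + 5)/(2·7) ≡ 2/1. 1⁻¹ ≡ 1 (mod 13) since 1·1 = 1 ≡ 1, so λ ≡ 2·1 ≡ 2.
  x = λ² - 8 - 8 = 4 - 16 ≡ 1; y = λ·(8 - 1) - 7 ≡ 7. → (1, 7)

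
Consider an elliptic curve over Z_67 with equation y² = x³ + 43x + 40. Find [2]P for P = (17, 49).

(3, 14)

tangent at (17, 49): λ = (3·17² + 43)/(2·49) ≡ 39/31. 31⁻¹ ≡ 13 (mod 67), so λ ≡ 39·13 ≡ 38.
  x = λ² - 17 - 17 = 1444 - 34 ≡ 3; y = λ·(17 - 3) - 49 ≡ 14. → (3, 14)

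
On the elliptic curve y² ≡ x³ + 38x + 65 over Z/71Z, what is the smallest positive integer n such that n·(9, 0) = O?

2

2P: (9, 0) + (9, 0): same x and y₁ ≡ -y₂, so the sum is O.
2P = O, so the order is 2.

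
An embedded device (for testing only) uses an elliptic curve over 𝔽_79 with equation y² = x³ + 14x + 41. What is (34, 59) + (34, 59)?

(76, 50)

tangent at (34, 59): λ = (3·34² + 14)/(2·59) ≡ 6/39. 39⁻¹ ≡ 77 (mod 79), so λ ≡ 6·77 ≡ 67.
  x = λ² - 34 - 34 = 4489 - 68 ≡ 76; y = λ·(34 - 76) - 59 ≡ 50. → (76, 50)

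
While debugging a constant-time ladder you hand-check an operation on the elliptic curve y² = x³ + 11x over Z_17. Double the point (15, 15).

(2, 8)

tangent at (15, 15): λ = (3·15² + 11)/(2·15) ≡ 6/13. 13⁻¹ ≡ 4 (mod 17), so λ ≡ 6·4 ≡ 7.
  x = λ² - 15 - 15 = 49 - 30 ≡ 2; y = λ·(15 - 2) - 15 ≡ 8. → (2, 8)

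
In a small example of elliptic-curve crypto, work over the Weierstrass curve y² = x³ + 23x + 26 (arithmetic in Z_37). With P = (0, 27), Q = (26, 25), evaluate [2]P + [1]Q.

(29, 25)

First 2P:
Repeated addition: build up to 2P.
2P: tangent at (0, 27): λ = (3·0² + 23)/(2·27) ≡ 23/17. 17⁻¹ ≡ 24 (mod 37), so λ ≡ 23·24 ≡ 34.
  x = λ² - 0 - 0 = 1156 - 0 ≡ 9; y = λ·(0 - 9) - 27 ≡ 0. → (9, 0)
2P = (9, 0).
Finally 2P + Q:
(9, 0) + (26, 25). λ = (25 - 0)/(26 - 9) ≡ 25/17 mod 37. 17⁻¹ ≡ 24 (mod 37), so λ ≡ 8.
  x = λ² - 9 - 26 = 64 - 35 ≡ 29; y = λ·(9 - 29) - 0 ≡ 25. → (29, 25)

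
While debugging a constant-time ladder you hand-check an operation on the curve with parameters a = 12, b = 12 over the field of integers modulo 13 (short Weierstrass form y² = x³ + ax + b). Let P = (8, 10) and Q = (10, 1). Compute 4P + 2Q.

(7, 6)

First 4P:
Repeated addition: build up to 4P.
2P: tangent at (8, 10): λ = (3·8² + 12)/(2·10) ≡ 9/7. 7⁻¹ ≡ 2 (mod 13) since 7·2 = 14 ≡ 1, so λ ≡ 9·2 ≡ 5.
  x = λ² - 8 - 8 = 25 - 16 ≡ 9; y = λ·(8 - 9) - 10 ≡ 11. → (9, 11)
3P: (9, 11) + (8, 10). λ = (10 - 11)/(8 - 9) ≡ 12/12 mod 13. 12⁻¹ ≡ 12 (mod 13) since 12·12 = 144 ≡ 1, so λ ≡ 1.
  x = λ² - 9 - 8 = 1 - 17 ≡ 10; y = λ·(9 - 10) - 11 ≡ 1. → (10, 1)
4P: (10, 1) + (8, 10). λ = (10 - 1)/(8 - 10) ≡ 9/11 mod 13. 11⁻¹ ≡ 6 (mod 13), so λ ≡ 2.
  x = λ² - 10 - 8 = 4 - 18 ≡ 12; y = λ·(10 - 12) - 1 ≡ 8. → (12, 8)
4P = (12, 8).
Next 2Q:
Repeated addition: build up to 2Q.
2Q: tangent at (10, 1): λ = (3·10² + 12)/(2·1) ≡ 0/2. 2⁻¹ ≡ 7 (mod 13), so λ ≡ 0·7 ≡ 0.
  x = λ² - 10 - 10 = 0 - 20 ≡ 6; y = λ·(10 - 6) - 1 ≡ 12. → (6, 12)
2Q = (6, 12).
Finally 4P + 2Q:
(12, 8) + (6, 12). λ = (12 - 8)/(6 - 12) ≡ 4/7 mod 13. 7⁻¹ ≡ 2 (mod 13) since 7·2 = 14 ≡ 1, so λ ≡ 8.
  x = λ² - 12 - 6 = 64 - 18 ≡ 7; y = λ·(12 - 7) - 8 ≡ 6. → (7, 6)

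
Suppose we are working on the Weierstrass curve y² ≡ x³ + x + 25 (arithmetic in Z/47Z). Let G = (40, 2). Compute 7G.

Repeated addition: build up to 7G.
2G: tangent at (40, 2): λ = (3·40² + 1)/(2·2) ≡ 7/4. 4⁻¹ ≡ 12 (mod 47) since 4·12 = 48 ≡ 1, so λ ≡ 7·12 ≡ 37.
  x = λ² - 40 - 40 = 1369 - 80 ≡ 20; y = λ·(40 - 20) - 2 ≡ 33. → (20, 33)
3G: (20, 33) + (40, 2). λ = (2 - 33)/(40 - 20) ≡ 16/20 mod 47. 20⁻¹ ≡ 40 (mod 47), so λ ≡ 29.
  x = λ² - 20 - 40 = 841 - 60 ≡ 29; y = λ·(20 - 29) - 33 ≡ 35. → (29, 35)
4G: (29, 35) + (40, 2). λ = (2 - 35)/(40 - 29) ≡ 14/11 mod 47. 11⁻¹ ≡ 30 (mod 47), so λ ≡ 44.
  x = λ² - 29 - 40 = 1936 - 69 ≡ 34; y = λ·(29 - 34) - 35 ≡ 27. → (34, 27)
5G: (34, 27) + (40, 2). λ = (2 - 27)/(40 - 34) ≡ 22/6 mod 47. 6⁻¹ ≡ 8 (mod 47), so λ ≡ 35.
  x = λ² - 34 - 40 = 1225 - 74 ≡ 23; y = λ·(34 - 23) - 27 ≡ 29. → (23, 29)
6G: (23, 29) + (40, 2). λ = (2 - 29)/(40 - 23) ≡ 20/17 mod 47. 17⁻¹ ≡ 36 (mod 47), so λ ≡ 15.
  x = λ² - 23 - 40 = 225 - 63 ≡ 21; y = λ·(23 - 21) - 29 ≡ 1. → (21, 1)
7G: (21, 1) + (40, 2). λ = (2 - 1)/(40 - 21) ≡ 1/19 mod 47. 19⁻¹ ≡ 5 (mod 47) since 19·5 = 95 ≡ 1, so λ ≡ 5.
  x = λ² - 21 - 40 = 25 - 61 ≡ 11; y = λ·(21 - 11) - 1 ≡ 2. → (11, 2)

(11, 2)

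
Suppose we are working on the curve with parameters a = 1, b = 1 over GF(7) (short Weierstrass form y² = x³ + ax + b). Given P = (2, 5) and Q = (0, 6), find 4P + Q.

(2, 5)

First 4P:
Repeated addition: build up to 4P.
2P: tangent at (2, 5): λ = (3·2² + 1)/(2·5) ≡ 6/3. 3⁻¹ ≡ 5 (mod 7) since 3·5 = 15 ≡ 1, so λ ≡ 6·5 ≡ 2.
  x = λ² - 2 - 2 = 4 - 4 ≡ 0; y = λ·(2 - 0) - 5 ≡ 6. → (0, 6)
3P: (0, 6) + (2, 5). λ = (5 - 6)/(2 - 0) ≡ 6/2 mod 7. 2⁻¹ ≡ 4 (mod 7), so λ ≡ 3.
  x = λ² - 0 - 2 = 9 - 2 ≡ 0; y = λ·(0 - 0) - 6 ≡ 1. → (0, 1)
4P: (0, 1) + (2, 5). λ = (5 - 1)/(2 - 0) ≡ 4/2 mod 7. 2⁻¹ ≡ 4 (mod 7), so λ ≡ 2.
  x = λ² - 0 - 2 = 4 - 2 ≡ 2; y = λ·(0 - 2) - 1 ≡ 2. → (2, 2)
4P = (2, 2).
Finally 4P + Q:
(2, 2) + (0, 6). λ = (6 - 2)/(0 - 2) ≡ 4/5 mod 7. 5⁻¹ ≡ 3 (mod 7), so λ ≡ 5.
  x = λ² - 2 - 0 = 25 - 2 ≡ 2; y = λ·(2 - 2) - 2 ≡ 5. → (2, 5)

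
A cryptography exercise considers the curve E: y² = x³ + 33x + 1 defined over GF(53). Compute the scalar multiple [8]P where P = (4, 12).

(39, 9)

Repeated addition: build up to 8P.
2P: tangent at (4, 12): λ = (3·4² + 33)/(2·12) ≡ 28/24. 24⁻¹ ≡ 42 (mod 53) since 24·42 = 1008 ≡ 1, so λ ≡ 28·42 ≡ 10.
  x = λ² - 4 - 4 = 100 - 8 ≡ 39; y = λ·(4 - 39) - 12 ≡ 9. → (39, 9)
3P: (39, 9) + (4, 12). λ = (12 - 9)/(4 - 39) ≡ 3/18 mod 53. 18⁻¹ ≡ 3 (mod 53), so λ ≡ 9.
  x = λ² - 39 - 4 = 81 - 43 ≡ 38; y = λ·(39 - 38) - 9 ≡ 0. → (38, 0)
4P: (38, 0) + (4, 12). λ = (12 - 0)/(4 - 38) ≡ 12/19 mod 53. 19⁻¹ ≡ 14 (mod 53), so λ ≡ 9.
  x = λ² - 38 - 4 = 81 - 42 ≡ 39; y = λ·(38 - 39) - 0 ≡ 44. → (39, 44)
5P: (39, 44) + (4, 12). λ = (12 - 44)/(4 - 39) ≡ 21/18 mod 53. 18⁻¹ ≡ 3 (mod 53), so λ ≡ 10.
  x = λ² - 39 - 4 = 100 - 43 ≡ 4; y = λ·(39 - 4) - 44 ≡ 41. → (4, 41)
6P: (4, 41) + (4, 12): same x and y₁ ≡ -y₂, so the sum is 𝒪.
7P: 𝒪 + (4, 12) = (4, 12) (identity).
8P: tangent at (4, 12): λ = (3·4² + 33)/(2·12) ≡ 28/24. 24⁻¹ ≡ 42 (mod 53), so λ ≡ 28·42 ≡ 10.
  x = λ² - 4 - 4 = 100 - 8 ≡ 39; y = λ·(4 - 39) - 12 ≡ 9. → (39, 9)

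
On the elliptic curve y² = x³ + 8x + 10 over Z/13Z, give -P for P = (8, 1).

(8, 12)

-(8, 1) = (8, -1 mod 13) = (8, 12).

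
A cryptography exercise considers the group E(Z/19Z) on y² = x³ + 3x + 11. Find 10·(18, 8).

Write Q = (18, 8).
Repeated addition: build up to 10Q.
2Q: tangent at (18, 8): λ = (3·18² + 3)/(2·8) ≡ 6/16. 16⁻¹ ≡ 6 (mod 19), so λ ≡ 6·6 ≡ 17.
  x = λ² - 18 - 18 = 289 - 36 ≡ 6; y = λ·(18 - 6) - 8 ≡ 6. → (6, 6)
3Q: (6, 6) + (18, 8). λ = (8 - 6)/(18 - 6) ≡ 2/12 mod 19. 12⁻¹ ≡ 8 (mod 19), so λ ≡ 16.
  x = λ² - 6 - 18 = 256 - 24 ≡ 4; y = λ·(6 - 4) - 6 ≡ 7. → (4, 7)
4Q: (4, 7) + (18, 8). λ = (8 - 7)/(18 - 4) ≡ 1/14 mod 19. 14⁻¹ ≡ 15 (mod 19), so λ ≡ 15.
  x = λ² - 4 - 18 = 225 - 22 ≡ 13; y = λ·(4 - 13) - 7 ≡ 10. → (13, 10)
5Q: (13, 10) + (18, 8). λ = (8 - 10)/(18 - 13) ≡ 17/5 mod 19. 5⁻¹ ≡ 4 (mod 19), so λ ≡ 11.
  x = λ² - 13 - 18 = 121 - 31 ≡ 14; y = λ·(13 - 14) - 10 ≡ 17. → (14, 17)
6Q: (14, 17) + (18, 8). λ = (8 - 17)/(18 - 14) ≡ 10/4 mod 19. 4⁻¹ ≡ 5 (mod 19), so λ ≡ 12.
  x = λ² - 14 - 18 = 144 - 32 ≡ 17; y = λ·(14 - 17) - 17 ≡ 4. → (17, 4)
7Q: (17, 4) + (18, 8). λ = (8 - 4)/(18 - 17) ≡ 4/1 mod 19. 1⁻¹ ≡ 1 (mod 19) since 1·1 = 1 ≡ 1, so λ ≡ 4.
  x = λ² - 17 - 18 = 16 - 35 ≡ 0; y = λ·(17 - 0) - 4 ≡ 7. → (0, 7)
8Q: (0, 7) + (18, 8). λ = (8 - 7)/(18 - 0) ≡ 1/18 mod 19. 18⁻¹ ≡ 18 (mod 19) since 18·18 = 324 ≡ 1, so λ ≡ 18.
  x = λ² - 0 - 18 = 324 - 18 ≡ 2; y = λ·(0 - 2) - 7 ≡ 14. → (2, 14)
9Q: (2, 14) + (18, 8). λ = (8 - 14)/(18 - 2) ≡ 13/16 mod 19. 16⁻¹ ≡ 6 (mod 19) since 16·6 = 96 ≡ 1, so λ ≡ 2.
  x = λ² - 2 - 18 = 4 - 20 ≡ 3; y = λ·(2 - 3) - 14 ≡ 3. → (3, 3)
10Q: (3, 3) + (18, 8). λ = (8 - 3)/(18 - 3) ≡ 5/15 mod 19. 15⁻¹ ≡ 14 (mod 19), so λ ≡ 13.
  x = λ² - 3 - 18 = 169 - 21 ≡ 15; y = λ·(3 - 15) - 3 ≡ 12. → (15, 12)

(15, 12)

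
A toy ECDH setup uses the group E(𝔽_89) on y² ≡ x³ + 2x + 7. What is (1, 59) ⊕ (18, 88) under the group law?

(88, 2)

(1, 59) + (18, 88). λ = (88 - 59)/(18 - 1) ≡ 29/17 mod 89. 17⁻¹ ≡ 21 (mod 89), so λ ≡ 75.
  x = λ² - 1 - 18 = 5625 - 19 ≡ 88; y = λ·(1 - 88) - 59 ≡ 2. → (88, 2)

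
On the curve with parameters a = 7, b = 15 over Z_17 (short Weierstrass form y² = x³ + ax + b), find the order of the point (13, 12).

2P: tangent at (13, 12): λ = (3·13² + 7)/(2·12) ≡ 4/7. 7⁻¹ ≡ 5 (mod 17), so λ ≡ 4·5 ≡ 3.
  x = λ² - 13 - 13 = 9 - 26 ≡ 0; y = λ·(13 - 0) - 12 ≡ 10. → (0, 10)
3P: (0, 10) + (13, 12). λ = (12 - 10)/(13 - 0) ≡ 2/13 mod 17. 13⁻¹ ≡ 4 (mod 17), so λ ≡ 8.
  x = λ² - 0 - 13 = 64 - 13 ≡ 0; y = λ·(0 - 0) - 10 ≡ 7. → (0, 7)
4P: (0, 7) + (13, 12). λ = (12 - 7)/(13 - 0) ≡ 5/13 mod 17. 13⁻¹ ≡ 4 (mod 17) since 13·4 = 52 ≡ 1, so λ ≡ 3.
  x = λ² - 0 - 13 = 9 - 13 ≡ 13; y = λ·(0 - 13) - 7 ≡ 5. → (13, 5)
5P: (13, 5) + (13, 12): same x and y₁ ≡ -y₂, so the sum is ∞.
5P = ∞, so the order is 5.

5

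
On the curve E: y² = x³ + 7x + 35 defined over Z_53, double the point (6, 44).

tangent at (6, 44): λ = (3·6² + 7)/(2·44) ≡ 9/35. 35⁻¹ ≡ 50 (mod 53) since 35·50 = 1750 ≡ 1, so λ ≡ 9·50 ≡ 26.
  x = λ² - 6 - 6 = 676 - 12 ≡ 28; y = λ·(6 - 28) - 44 ≡ 20. → (28, 20)

(28, 20)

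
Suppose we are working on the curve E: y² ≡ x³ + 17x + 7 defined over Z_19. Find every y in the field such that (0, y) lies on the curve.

8, 11

x³ + 17x + 7 = 7 ≡ 7 (mod 19).
Square roots of 7 mod 19: 8 and 11 (since 8² = 64 ≡ 7).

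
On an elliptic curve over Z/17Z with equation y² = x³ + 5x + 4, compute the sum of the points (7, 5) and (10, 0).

(7, 5) + (10, 0). λ = (0 - 5)/(10 - 7) ≡ 12/3 mod 17. 3⁻¹ ≡ 6 (mod 17) since 3·6 = 18 ≡ 1, so λ ≡ 4.
  x = λ² - 7 - 10 = 16 - 17 ≡ 16; y = λ·(7 - 16) - 5 ≡ 10. → (16, 10)

(16, 10)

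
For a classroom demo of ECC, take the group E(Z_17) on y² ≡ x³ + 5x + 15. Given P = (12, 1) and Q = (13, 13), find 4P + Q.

(0, 7)

First 4P:
Double-and-add on 4 = (100)₂. Start with P = (12, 1) for the leading 1-bit.
double: tangent at (12, 1): λ = (3·12² + 5)/(2·1) ≡ 12/2. 2⁻¹ ≡ 9 (mod 17), so λ ≡ 12·9 ≡ 6.
  x = λ² - 12 - 12 = 36 - 24 ≡ 12; y = λ·(12 - 12) - 1 ≡ 16. → (12, 16)
double: tangent at (12, 16): λ = (3·12² + 5)/(2·16) ≡ 12/15. 15⁻¹ ≡ 8 (mod 17), so λ ≡ 12·8 ≡ 11.
  x = λ² - 12 - 12 = 121 - 24 ≡ 12; y = λ·(12 - 12) - 16 ≡ 1. → (12, 1)
4P = (12, 1).
Finally 4P + Q:
(12, 1) + (13, 13). λ = (13 - 1)/(13 - 12) ≡ 12/1 mod 17. 1⁻¹ ≡ 1 (mod 17) since 1·1 = 1 ≡ 1, so λ ≡ 12.
  x = λ² - 12 - 13 = 144 - 25 ≡ 0; y = λ·(12 - 0) - 1 ≡ 7. → (0, 7)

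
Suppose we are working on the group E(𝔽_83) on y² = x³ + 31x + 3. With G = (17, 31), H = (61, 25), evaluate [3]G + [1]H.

(33, 32)

First 3G:
Repeated addition: build up to 3G.
2G: tangent at (17, 31): λ = (3·17² + 31)/(2·31) ≡ 68/62. 62⁻¹ ≡ 79 (mod 83), so λ ≡ 68·79 ≡ 60.
  x = λ² - 17 - 17 = 3600 - 34 ≡ 80; y = λ·(17 - 80) - 31 ≡ 7. → (80, 7)
3G: (80, 7) + (17, 31). λ = (31 - 7)/(17 - 80) ≡ 24/20 mod 83. 20⁻¹ ≡ 54 (mod 83) since 20·54 = 1080 ≡ 1, so λ ≡ 51.
  x = λ² - 80 - 17 = 2601 - 97 ≡ 14; y = λ·(80 - 14) - 7 ≡ 39. → (14, 39)
3G = (14, 39).
Finally 3G + H:
(14, 39) + (61, 25). λ = (25 - 39)/(61 - 14) ≡ 69/47 mod 83. 47⁻¹ ≡ 53 (mod 83), so λ ≡ 5.
  x = λ² - 14 - 61 = 25 - 75 ≡ 33; y = λ·(14 - 33) - 39 ≡ 32. → (33, 32)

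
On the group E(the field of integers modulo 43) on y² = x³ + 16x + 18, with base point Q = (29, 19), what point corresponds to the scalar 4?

(28, 31)

Double-and-add on 4 = (100)₂. Start with Q = (29, 19) for the leading 1-bit.
double: tangent at (29, 19): λ = (3·29² + 16)/(2·19) ≡ 2/38. 38⁻¹ ≡ 17 (mod 43) since 38·17 = 646 ≡ 1, so λ ≡ 2·17 ≡ 34.
  x = λ² - 29 - 29 = 1156 - 58 ≡ 23; y = λ·(29 - 23) - 19 ≡ 13. → (23, 13)
double: tangent at (23, 13): λ = (3·23² + 16)/(2·13) ≡ 12/26. 26⁻¹ ≡ 5 (mod 43) since 26·5 = 130 ≡ 1, so λ ≡ 12·5 ≡ 17.
  x = λ² - 23 - 23 = 289 - 46 ≡ 28; y = λ·(23 - 28) - 13 ≡ 31. → (28, 31)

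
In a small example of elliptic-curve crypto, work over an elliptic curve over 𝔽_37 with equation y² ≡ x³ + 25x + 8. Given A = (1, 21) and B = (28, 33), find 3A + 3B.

(16, 8)

First 3A:
Repeated addition: build up to 3A.
2A: tangent at (1, 21): λ = (3·1² + 25)/(2·21) ≡ 28/5. 5⁻¹ ≡ 15 (mod 37) since 5·15 = 75 ≡ 1, so λ ≡ 28·15 ≡ 13.
  x = λ² - 1 - 1 = 169 - 2 ≡ 19; y = λ·(1 - 19) - 21 ≡ 4. → (19, 4)
3A: (19, 4) + (1, 21). λ = (21 - 4)/(1 - 19) ≡ 17/19 mod 37. 19⁻¹ ≡ 2 (mod 37) since 19·2 = 38 ≡ 1, so λ ≡ 34.
  x = λ² - 19 - 1 = 1156 - 20 ≡ 26; y = λ·(19 - 26) - 4 ≡ 17. → (26, 17)
3A = (26, 17).
Next 3B:
Repeated addition: build up to 3B.
2B: tangent at (28, 33): λ = (3·28² + 25)/(2·33) ≡ 9/29. 29⁻¹ ≡ 23 (mod 37), so λ ≡ 9·23 ≡ 22.
  x = λ² - 28 - 28 = 484 - 56 ≡ 21; y = λ·(28 - 21) - 33 ≡ 10. → (21, 10)
3B: (21, 10) + (28, 33). λ = (33 - 10)/(28 - 21) ≡ 23/7 mod 37. 7⁻¹ ≡ 16 (mod 37) since 7·16 = 112 ≡ 1, so λ ≡ 35.
  x = λ² - 21 - 28 = 1225 - 49 ≡ 29; y = λ·(21 - 29) - 10 ≡ 6. → (29, 6)
3B = (29, 6).
Finally 3A + 3B:
(26, 17) + (29, 6). λ = (6 - 17)/(29 - 26) ≡ 26/3 mod 37. 3⁻¹ ≡ 25 (mod 37), so λ ≡ 21.
  x = λ² - 26 - 29 = 441 - 55 ≡ 16; y = λ·(26 - 16) - 17 ≡ 8. → (16, 8)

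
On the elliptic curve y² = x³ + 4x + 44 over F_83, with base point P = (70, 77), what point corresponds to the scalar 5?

(70, 77)

Repeated addition: build up to 5P.
2P: tangent at (70, 77): λ = (3·70² + 4)/(2·77) ≡ 13/71. 71⁻¹ ≡ 76 (mod 83), so λ ≡ 13·76 ≡ 75.
  x = λ² - 70 - 70 = 5625 - 140 ≡ 7; y = λ·(70 - 7) - 77 ≡ 0. → (7, 0)
3P: (7, 0) + (70, 77). λ = (77 - 0)/(70 - 7) ≡ 77/63 mod 83. 63⁻¹ ≡ 29 (mod 83), so λ ≡ 75.
  x = λ² - 7 - 70 = 5625 - 77 ≡ 70; y = λ·(7 - 70) - 0 ≡ 6. → (70, 6)
4P: (70, 6) + (70, 77): same x and y₁ ≡ -y₂, so the sum is 𝒪.
5P: 𝒪 + (70, 77) = (70, 77) (identity).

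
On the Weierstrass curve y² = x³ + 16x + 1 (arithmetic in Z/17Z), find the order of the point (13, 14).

7

2P: tangent at (13, 14): λ = (3·13² + 16)/(2·14) ≡ 13/11. 11⁻¹ ≡ 14 (mod 17), so λ ≡ 13·14 ≡ 12.
  x = λ² - 13 - 13 = 144 - 26 ≡ 16; y = λ·(13 - 16) - 14 ≡ 1. → (16, 1)
3P: (16, 1) + (13, 14). λ = (14 - 1)/(13 - 16) ≡ 13/14 mod 17. 14⁻¹ ≡ 11 (mod 17), so λ ≡ 7.
  x = λ² - 16 - 13 = 49 - 29 ≡ 3; y = λ·(16 - 3) - 1 ≡ 5. → (3, 5)
4P: (3, 5) + (13, 14). λ = (14 - 5)/(13 - 3) ≡ 9/10 mod 17. 10⁻¹ ≡ 12 (mod 17), so λ ≡ 6.
  x = λ² - 3 - 13 = 36 - 16 ≡ 3; y = λ·(3 - 3) - 5 ≡ 12. → (3, 12)
5P: (3, 12) + (13, 14). λ = (14 - 12)/(13 - 3) ≡ 2/10 mod 17. 10⁻¹ ≡ 12 (mod 17), so λ ≡ 7.
  x = λ² - 3 - 13 = 49 - 16 ≡ 16; y = λ·(3 - 16) - 12 ≡ 16. → (16, 16)
6P: (16, 16) + (13, 14). λ = (14 - 16)/(13 - 16) ≡ 15/14 mod 17. 14⁻¹ ≡ 11 (mod 17), so λ ≡ 12.
  x = λ² - 16 - 13 = 144 - 29 ≡ 13; y = λ·(16 - 13) - 16 ≡ 3. → (13, 3)
7P: (13, 3) + (13, 14): same x and y₁ ≡ -y₂, so the sum is ∞.
7P = ∞, so the order is 7.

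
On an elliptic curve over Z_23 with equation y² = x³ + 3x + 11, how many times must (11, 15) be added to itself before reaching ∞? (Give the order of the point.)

2P: tangent at (11, 15): λ = (3·11² + 3)/(2·15) ≡ 21/7. 7⁻¹ ≡ 10 (mod 23) since 7·10 = 70 ≡ 1, so λ ≡ 21·10 ≡ 3.
  x = λ² - 11 - 11 = 9 - 22 ≡ 10; y = λ·(11 - 10) - 15 ≡ 11. → (10, 11)
3P: (10, 11) + (11, 15). λ = (15 - 11)/(11 - 10) ≡ 4/1 mod 23. 1⁻¹ ≡ 1 (mod 23), so λ ≡ 4.
  x = λ² - 10 - 11 = 16 - 21 ≡ 18; y = λ·(10 - 18) - 11 ≡ 3. → (18, 3)
4P: (18, 3) + (11, 15). λ = (15 - 3)/(11 - 18) ≡ 12/16 mod 23. 16⁻¹ ≡ 13 (mod 23), so λ ≡ 18.
  x = λ² - 18 - 11 = 324 - 29 ≡ 19; y = λ·(18 - 19) - 3 ≡ 2. → (19, 2)
5P: (19, 2) + (11, 15). λ = (15 - 2)/(11 - 19) ≡ 13/15 mod 23. 15⁻¹ ≡ 20 (mod 23) since 15·20 = 300 ≡ 1, so λ ≡ 7.
  x = λ² - 19 - 11 = 49 - 30 ≡ 19; y = λ·(19 - 19) - 2 ≡ 21. → (19, 21)
6P: (19, 21) + (11, 15). λ = (15 - 21)/(11 - 19) ≡ 17/15 mod 23. 15⁻¹ ≡ 20 (mod 23), so λ ≡ 18.
  x = λ² - 19 - 11 = 324 - 30 ≡ 18; y = λ·(19 - 18) - 21 ≡ 20. → (18, 20)
7P: (18, 20) + (11, 15). λ = (15 - 20)/(11 - 18) ≡ 18/16 mod 23. 16⁻¹ ≡ 13 (mod 23), so λ ≡ 4.
  x = λ² - 18 - 11 = 16 - 29 ≡ 10; y = λ·(18 - 10) - 20 ≡ 12. → (10, 12)
8P: (10, 12) + (11, 15). λ = (15 - 12)/(11 - 10) ≡ 3/1 mod 23. 1⁻¹ ≡ 1 (mod 23), so λ ≡ 3.
  x = λ² - 10 - 11 = 9 - 21 ≡ 11; y = λ·(10 - 11) - 12 ≡ 8. → (11, 8)
9P: (11, 8) + (11, 15): same x and y₁ ≡ -y₂, so the sum is ∞.
9P = ∞, so the order is 9.

9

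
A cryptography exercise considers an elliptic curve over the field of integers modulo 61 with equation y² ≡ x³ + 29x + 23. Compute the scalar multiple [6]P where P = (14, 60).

Double-and-add on 6 = (110)₂. Start with P = (14, 60) for the leading 1-bit.
double: tangent at (14, 60): λ = (3·14² + 29)/(2·60) ≡ 7/59. 59⁻¹ ≡ 30 (mod 61) since 59·30 = 1770 ≡ 1, so λ ≡ 7·30 ≡ 27.
  x = λ² - 14 - 14 = 729 - 28 ≡ 30; y = λ·(14 - 30) - 60 ≡ 57. → (30, 57)
add P: (30, 57) + (14, 60). λ = (60 - 57)/(14 - 30) ≡ 3/45 mod 61. 45⁻¹ ≡ 19 (mod 61), so λ ≡ 57.
  x = λ² - 30 - 14 = 3249 - 44 ≡ 33; y = λ·(30 - 33) - 57 ≡ 16. → (33, 16)
double: tangent at (33, 16): λ = (3·33² + 29)/(2·16) ≡ 2/32. 32⁻¹ ≡ 21 (mod 61), so λ ≡ 2·21 ≡ 42.
  x = λ² - 33 - 33 = 1764 - 66 ≡ 51; y = λ·(33 - 51) - 16 ≡ 21. → (51, 21)

(51, 21)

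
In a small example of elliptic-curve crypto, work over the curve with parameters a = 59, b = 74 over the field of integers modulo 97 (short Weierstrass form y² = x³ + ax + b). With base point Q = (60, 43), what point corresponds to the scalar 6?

Repeated addition: build up to 6Q.
2Q: tangent at (60, 43): λ = (3·60² + 59)/(2·43) ≡ 92/86. 86⁻¹ ≡ 44 (mod 97) since 86·44 = 3784 ≡ 1, so λ ≡ 92·44 ≡ 71.
  x = λ² - 60 - 60 = 5041 - 120 ≡ 71; y = λ·(60 - 71) - 43 ≡ 49. → (71, 49)
3Q: (71, 49) + (60, 43). λ = (43 - 49)/(60 - 71) ≡ 91/86 mod 97. 86⁻¹ ≡ 44 (mod 97), so λ ≡ 27.
  x = λ² - 71 - 60 = 729 - 131 ≡ 16; y = λ·(71 - 16) - 49 ≡ 78. → (16, 78)
4Q: (16, 78) + (60, 43). λ = (43 - 78)/(60 - 16) ≡ 62/44 mod 97. 44⁻¹ ≡ 86 (mod 97), so λ ≡ 94.
  x = λ² - 16 - 60 = 8836 - 76 ≡ 30; y = λ·(16 - 30) - 78 ≡ 61. → (30, 61)
5Q: (30, 61) + (60, 43). λ = (43 - 61)/(60 - 30) ≡ 79/30 mod 97. 30⁻¹ ≡ 55 (mod 97), so λ ≡ 77.
  x = λ² - 30 - 60 = 5929 - 90 ≡ 19; y = λ·(30 - 19) - 61 ≡ 10. → (19, 10)
6Q: (19, 10) + (60, 43). λ = (43 - 10)/(60 - 19) ≡ 33/41 mod 97. 41⁻¹ ≡ 71 (mod 97), so λ ≡ 15.
  x = λ² - 19 - 60 = 225 - 79 ≡ 49; y = λ·(19 - 49) - 10 ≡ 25. → (49, 25)

(49, 25)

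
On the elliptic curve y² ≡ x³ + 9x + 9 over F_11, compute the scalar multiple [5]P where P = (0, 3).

Double-and-add on 5 = (101)₂. Start with P = (0, 3) for the leading 1-bit.
double: tangent at (0, 3): λ = (3·0² + 9)/(2·3) ≡ 9/6. 6⁻¹ ≡ 2 (mod 11), so λ ≡ 9·2 ≡ 7.
  x = λ² - 0 - 0 = 49 - 0 ≡ 5; y = λ·(0 - 5) - 3 ≡ 6. → (5, 6)
double: tangent at (5, 6): λ = (3·5² + 9)/(2·6) ≡ 7/1. 1⁻¹ ≡ 1 (mod 11) since 1·1 = 1 ≡ 1, so λ ≡ 7·1 ≡ 7.
  x = λ² - 5 - 5 = 49 - 10 ≡ 6; y = λ·(5 - 6) - 6 ≡ 9. → (6, 9)
add P: (6, 9) + (0, 3). λ = (3 - 9)/(0 - 6) ≡ 5/5 mod 11. 5⁻¹ ≡ 9 (mod 11) since 5·9 = 45 ≡ 1, so λ ≡ 1.
  x = λ² - 6 - 0 = 1 - 6 ≡ 6; y = λ·(6 - 6) - 9 ≡ 2. → (6, 2)

(6, 2)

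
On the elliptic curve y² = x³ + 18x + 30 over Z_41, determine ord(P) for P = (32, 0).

2P: (32, 0) + (32, 0): same x and y₁ ≡ -y₂, so the sum is O.
2P = O, so the order is 2.

2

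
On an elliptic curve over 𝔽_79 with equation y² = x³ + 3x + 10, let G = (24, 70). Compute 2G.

(47, 22)

tangent at (24, 70): λ = (3·24² + 3)/(2·70) ≡ 72/61. 61⁻¹ ≡ 57 (mod 79) since 61·57 = 3477 ≡ 1, so λ ≡ 72·57 ≡ 75.
  x = λ² - 24 - 24 = 5625 - 48 ≡ 47; y = λ·(24 - 47) - 70 ≡ 22. → (47, 22)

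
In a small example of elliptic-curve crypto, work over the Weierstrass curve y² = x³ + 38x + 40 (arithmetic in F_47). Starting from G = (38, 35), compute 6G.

Double-and-add on 6 = (110)₂. Start with G = (38, 35) for the leading 1-bit.
double: tangent at (38, 35): λ = (3·38² + 38)/(2·35) ≡ 46/23. 23⁻¹ ≡ 45 (mod 47) since 23·45 = 1035 ≡ 1, so λ ≡ 46·45 ≡ 2.
  x = λ² - 38 - 38 = 4 - 76 ≡ 22; y = λ·(38 - 22) - 35 ≡ 44. → (22, 44)
add G: (22, 44) + (38, 35). λ = (35 - 44)/(38 - 22) ≡ 38/16 mod 47. 16⁻¹ ≡ 3 (mod 47) since 16·3 = 48 ≡ 1, so λ ≡ 20.
  x = λ² - 22 - 38 = 400 - 60 ≡ 11; y = λ·(22 - 11) - 44 ≡ 35. → (11, 35)
double: tangent at (11, 35): λ = (3·11² + 38)/(2·35) ≡ 25/23. 23⁻¹ ≡ 45 (mod 47) since 23·45 = 1035 ≡ 1, so λ ≡ 25·45 ≡ 44.
  x = λ² - 11 - 11 = 1936 - 22 ≡ 34; y = λ·(11 - 34) - 35 ≡ 34. → (34, 34)

(34, 34)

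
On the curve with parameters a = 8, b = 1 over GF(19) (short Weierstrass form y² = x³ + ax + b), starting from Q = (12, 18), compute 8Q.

Repeated addition: build up to 8Q.
2Q: tangent at (12, 18): λ = (3·12² + 8)/(2·18) ≡ 3/17. 17⁻¹ ≡ 9 (mod 19) since 17·9 = 153 ≡ 1, so λ ≡ 3·9 ≡ 8.
  x = λ² - 12 - 12 = 64 - 24 ≡ 2; y = λ·(12 - 2) - 18 ≡ 5. → (2, 5)
3Q: (2, 5) + (12, 18). λ = (18 - 5)/(12 - 2) ≡ 13/10 mod 19. 10⁻¹ ≡ 2 (mod 19), so λ ≡ 7.
  x = λ² - 2 - 12 = 49 - 14 ≡ 16; y = λ·(2 - 16) - 5 ≡ 11. → (16, 11)
4Q: (16, 11) + (12, 18). λ = (18 - 11)/(12 - 16) ≡ 7/15 mod 19. 15⁻¹ ≡ 14 (mod 19), so λ ≡ 3.
  x = λ² - 16 - 12 = 9 - 28 ≡ 0; y = λ·(16 - 0) - 11 ≡ 18. → (0, 18)
5Q: (0, 18) + (12, 18). λ = (18 - 18)/(12 - 0) ≡ 0/12 mod 19. 12⁻¹ ≡ 8 (mod 19), so λ ≡ 0.
  x = λ² - 0 - 12 = 0 - 12 ≡ 7; y = λ·(0 - 7) - 18 ≡ 1. → (7, 1)
6Q: (7, 1) + (12, 18). λ = (18 - 1)/(12 - 7) ≡ 17/5 mod 19. 5⁻¹ ≡ 4 (mod 19), so λ ≡ 11.
  x = λ² - 7 - 12 = 121 - 19 ≡ 7; y = λ·(7 - 7) - 1 ≡ 18. → (7, 18)
7Q: (7, 18) + (12, 18). λ = (18 - 18)/(12 - 7) ≡ 0/5 mod 19. 5⁻¹ ≡ 4 (mod 19), so λ ≡ 0.
  x = λ² - 7 - 12 = 0 - 19 ≡ 0; y = λ·(7 - 0) - 18 ≡ 1. → (0, 1)
8Q: (0, 1) + (12, 18). λ = (18 - 1)/(12 - 0) ≡ 17/12 mod 19. 12⁻¹ ≡ 8 (mod 19), so λ ≡ 3.
  x = λ² - 0 - 12 = 9 - 12 ≡ 16; y = λ·(0 - 16) - 1 ≡ 8. → (16, 8)

(16, 8)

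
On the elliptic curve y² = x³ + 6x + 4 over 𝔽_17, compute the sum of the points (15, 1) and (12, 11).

(15, 1) + (12, 11). λ = (11 - 1)/(12 - 15) ≡ 10/14 mod 17. 14⁻¹ ≡ 11 (mod 17), so λ ≡ 8.
  x = λ² - 15 - 12 = 64 - 27 ≡ 3; y = λ·(15 - 3) - 1 ≡ 10. → (3, 10)

(3, 10)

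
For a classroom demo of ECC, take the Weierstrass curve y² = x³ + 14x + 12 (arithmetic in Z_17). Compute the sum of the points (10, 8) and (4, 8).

(3, 9)

(10, 8) + (4, 8). λ = (8 - 8)/(4 - 10) ≡ 0/11 mod 17. 11⁻¹ ≡ 14 (mod 17) since 11·14 = 154 ≡ 1, so λ ≡ 0.
  x = λ² - 10 - 4 = 0 - 14 ≡ 3; y = λ·(10 - 3) - 8 ≡ 9. → (3, 9)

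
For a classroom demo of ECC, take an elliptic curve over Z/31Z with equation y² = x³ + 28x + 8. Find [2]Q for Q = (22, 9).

(27, 7)

tangent at (22, 9): λ = (3·22² + 28)/(2·9) ≡ 23/18. 18⁻¹ ≡ 19 (mod 31) since 18·19 = 342 ≡ 1, so λ ≡ 23·19 ≡ 3.
  x = λ² - 22 - 22 = 9 - 44 ≡ 27; y = λ·(22 - 27) - 9 ≡ 7. → (27, 7)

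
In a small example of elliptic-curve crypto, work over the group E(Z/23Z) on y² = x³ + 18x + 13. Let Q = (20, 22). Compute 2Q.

(12, 5)

tangent at (20, 22): λ = (3·20² + 18)/(2·22) ≡ 22/21. 21⁻¹ ≡ 11 (mod 23), so λ ≡ 22·11 ≡ 12.
  x = λ² - 20 - 20 = 144 - 40 ≡ 12; y = λ·(20 - 12) - 22 ≡ 5. → (12, 5)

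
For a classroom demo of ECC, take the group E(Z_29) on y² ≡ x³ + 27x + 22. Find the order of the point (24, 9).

12

2P: tangent at (24, 9): λ = (3·24² + 27)/(2·9) ≡ 15/18. 18⁻¹ ≡ 21 (mod 29), so λ ≡ 15·21 ≡ 25.
  x = λ² - 24 - 24 = 625 - 48 ≡ 26; y = λ·(24 - 26) - 9 ≡ 28. → (26, 28)
3P: (26, 28) + (24, 9). λ = (9 - 28)/(24 - 26) ≡ 10/27 mod 29. 27⁻¹ ≡ 14 (mod 29), so λ ≡ 24.
  x = λ² - 26 - 24 = 576 - 50 ≡ 4; y = λ·(26 - 4) - 28 ≡ 7. → (4, 7)
4P: (4, 7) + (24, 9). λ = (9 - 7)/(24 - 4) ≡ 2/20 mod 29. 20⁻¹ ≡ 16 (mod 29) since 20·16 = 320 ≡ 1, so λ ≡ 3.
  x = λ² - 4 - 24 = 9 - 28 ≡ 10; y = λ·(4 - 10) - 7 ≡ 4. → (10, 4)
5P: (10, 4) + (24, 9). λ = (9 - 4)/(24 - 10) ≡ 5/14 mod 29. 14⁻¹ ≡ 27 (mod 29), so λ ≡ 19.
  x = λ² - 10 - 24 = 361 - 34 ≡ 8; y = λ·(10 - 8) - 4 ≡ 5. → (8, 5)
6P: (8, 5) + (24, 9). λ = (9 - 5)/(24 - 8) ≡ 4/16 mod 29. 16⁻¹ ≡ 20 (mod 29) since 16·20 = 320 ≡ 1, so λ ≡ 22.
  x = λ² - 8 - 24 = 484 - 32 ≡ 17; y = λ·(8 - 17) - 5 ≡ 0. → (17, 0)
7P: (17, 0) + (24, 9). λ = (9 - 0)/(24 - 17) ≡ 9/7 mod 29. 7⁻¹ ≡ 25 (mod 29), so λ ≡ 22.
  x = λ² - 17 - 24 = 484 - 41 ≡ 8; y = λ·(17 - 8) - 0 ≡ 24. → (8, 24)
8P: (8, 24) + (24, 9). λ = (9 - 24)/(24 - 8) ≡ 14/16 mod 29. 16⁻¹ ≡ 20 (mod 29), so λ ≡ 19.
  x = λ² - 8 - 24 = 361 - 32 ≡ 10; y = λ·(8 - 10) - 24 ≡ 25. → (10, 25)
9P: (10, 25) + (24, 9). λ = (9 - 25)/(24 - 10) ≡ 13/14 mod 29. 14⁻¹ ≡ 27 (mod 29), so λ ≡ 3.
  x = λ² - 10 - 24 = 9 - 34 ≡ 4; y = λ·(10 - 4) - 25 ≡ 22. → (4, 22)
10P: (4, 22) + (24, 9). λ = (9 - 22)/(24 - 4) ≡ 16/20 mod 29. 20⁻¹ ≡ 16 (mod 29) since 20·16 = 320 ≡ 1, so λ ≡ 24.
  x = λ² - 4 - 24 = 576 - 28 ≡ 26; y = λ·(4 - 26) - 22 ≡ 1. → (26, 1)
11P: (26, 1) + (24, 9). λ = (9 - 1)/(24 - 26) ≡ 8/27 mod 29. 27⁻¹ ≡ 14 (mod 29), so λ ≡ 25.
  x = λ² - 26 - 24 = 625 - 50 ≡ 24; y = λ·(26 - 24) - 1 ≡ 20. → (24, 20)
12P: (24, 20) + (24, 9): same x and y₁ ≡ -y₂, so the sum is the point at infinity.
12P = the point at infinity, so the order is 12.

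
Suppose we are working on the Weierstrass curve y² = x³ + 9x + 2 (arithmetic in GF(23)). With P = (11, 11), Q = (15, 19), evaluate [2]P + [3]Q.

(11, 12)

First 2P:
Repeated addition: build up to 2P.
2P: tangent at (11, 11): λ = (3·11² + 9)/(2·11) ≡ 4/22. 22⁻¹ ≡ 22 (mod 23) since 22·22 = 484 ≡ 1, so λ ≡ 4·22 ≡ 19.
  x = λ² - 11 - 11 = 361 - 22 ≡ 17; y = λ·(11 - 17) - 11 ≡ 13. → (17, 13)
2P = (17, 13).
Next 3Q:
Repeated addition: build up to 3Q.
2Q: tangent at (15, 19): λ = (3·15² + 9)/(2·19) ≡ 17/15. 15⁻¹ ≡ 20 (mod 23), so λ ≡ 17·20 ≡ 18.
  x = λ² - 15 - 15 = 324 - 30 ≡ 18; y = λ·(15 - 18) - 19 ≡ 19. → (18, 19)
3Q: (18, 19) + (15, 19). λ = (19 - 19)/(15 - 18) ≡ 0/20 mod 23. 20⁻¹ ≡ 15 (mod 23), so λ ≡ 0.
  x = λ² - 18 - 15 = 0 - 33 ≡ 13; y = λ·(18 - 13) - 19 ≡ 4. → (13, 4)
3Q = (13, 4).
Finally 2P + 3Q:
(17, 13) + (13, 4). λ = (4 - 13)/(13 - 17) ≡ 14/19 mod 23. 19⁻¹ ≡ 17 (mod 23), so λ ≡ 8.
  x = λ² - 17 - 13 = 64 - 30 ≡ 11; y = λ·(17 - 11) - 13 ≡ 12. → (11, 12)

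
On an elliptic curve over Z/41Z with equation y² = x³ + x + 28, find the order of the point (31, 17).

9

2P: tangent at (31, 17): λ = (3·31² + 1)/(2·17) ≡ 14/34. 34⁻¹ ≡ 35 (mod 41), so λ ≡ 14·35 ≡ 39.
  x = λ² - 31 - 31 = 1521 - 62 ≡ 24; y = λ·(31 - 24) - 17 ≡ 10. → (24, 10)
3P: (24, 10) + (31, 17). λ = (17 - 10)/(31 - 24) ≡ 7/7 mod 41. 7⁻¹ ≡ 6 (mod 41), so λ ≡ 1.
  x = λ² - 24 - 31 = 1 - 55 ≡ 28; y = λ·(24 - 28) - 10 ≡ 27. → (28, 27)
4P: (28, 27) + (31, 17). λ = (17 - 27)/(31 - 28) ≡ 31/3 mod 41. 3⁻¹ ≡ 14 (mod 41) since 3·14 = 42 ≡ 1, so λ ≡ 24.
  x = λ² - 28 - 31 = 576 - 59 ≡ 25; y = λ·(28 - 25) - 27 ≡ 4. → (25, 4)
5P: (25, 4) + (31, 17). λ = (17 - 4)/(31 - 25) ≡ 13/6 mod 41. 6⁻¹ ≡ 7 (mod 41) since 6·7 = 42 ≡ 1, so λ ≡ 9.
  x = λ² - 25 - 31 = 81 - 56 ≡ 25; y = λ·(25 - 25) - 4 ≡ 37. → (25, 37)
6P: (25, 37) + (31, 17). λ = (17 - 37)/(31 - 25) ≡ 21/6 mod 41. 6⁻¹ ≡ 7 (mod 41) since 6·7 = 42 ≡ 1, so λ ≡ 24.
  x = λ² - 25 - 31 = 576 - 56 ≡ 28; y = λ·(25 - 28) - 37 ≡ 14. → (28, 14)
7P: (28, 14) + (31, 17). λ = (17 - 14)/(31 - 28) ≡ 3/3 mod 41. 3⁻¹ ≡ 14 (mod 41), so λ ≡ 1.
  x = λ² - 28 - 31 = 1 - 59 ≡ 24; y = λ·(28 - 24) - 14 ≡ 31. → (24, 31)
8P: (24, 31) + (31, 17). λ = (17 - 31)/(31 - 24) ≡ 27/7 mod 41. 7⁻¹ ≡ 6 (mod 41) since 7·6 = 42 ≡ 1, so λ ≡ 39.
  x = λ² - 24 - 31 = 1521 - 55 ≡ 31; y = λ·(24 - 31) - 31 ≡ 24. → (31, 24)
9P: (31, 24) + (31, 17): same x and y₁ ≡ -y₂, so the sum is ∞.
9P = ∞, so the order is 9.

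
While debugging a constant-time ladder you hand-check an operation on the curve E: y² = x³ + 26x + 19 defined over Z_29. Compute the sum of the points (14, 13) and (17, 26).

(14, 13) + (17, 26). λ = (26 - 13)/(17 - 14) ≡ 13/3 mod 29. 3⁻¹ ≡ 10 (mod 29) since 3·10 = 30 ≡ 1, so λ ≡ 14.
  x = λ² - 14 - 17 = 196 - 31 ≡ 20; y = λ·(14 - 20) - 13 ≡ 19. → (20, 19)

(20, 19)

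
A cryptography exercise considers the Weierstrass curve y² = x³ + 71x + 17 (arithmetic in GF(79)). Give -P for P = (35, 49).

(35, 30)

-(35, 49) = (35, -49 mod 79) = (35, 30).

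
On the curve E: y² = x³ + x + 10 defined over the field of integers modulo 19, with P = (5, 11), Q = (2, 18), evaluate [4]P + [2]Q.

(9, 11)

First 4P:
Repeated addition: build up to 4P.
2P: tangent at (5, 11): λ = (3·5² + 1)/(2·11) ≡ 0/3. 3⁻¹ ≡ 13 (mod 19) since 3·13 = 39 ≡ 1, so λ ≡ 0·13 ≡ 0.
  x = λ² - 5 - 5 = 0 - 10 ≡ 9; y = λ·(5 - 9) - 11 ≡ 8. → (9, 8)
3P: (9, 8) + (5, 11). λ = (11 - 8)/(5 - 9) ≡ 3/15 mod 19. 15⁻¹ ≡ 14 (mod 19), so λ ≡ 4.
  x = λ² - 9 - 5 = 16 - 14 ≡ 2; y = λ·(9 - 2) - 8 ≡ 1. → (2, 1)
4P: (2, 1) + (5, 11). λ = (11 - 1)/(5 - 2) ≡ 10/3 mod 19. 3⁻¹ ≡ 13 (mod 19) since 3·13 = 39 ≡ 1, so λ ≡ 16.
  x = λ² - 2 - 5 = 256 - 7 ≡ 2; y = λ·(2 - 2) - 1 ≡ 18. → (2, 18)
4P = (2, 18).
Next 2Q:
Repeated addition: build up to 2Q.
2Q: tangent at (2, 18): λ = (3·2² + 1)/(2·18) ≡ 13/17. 17⁻¹ ≡ 9 (mod 19), so λ ≡ 13·9 ≡ 3.
  x = λ² - 2 - 2 = 9 - 4 ≡ 5; y = λ·(2 - 5) - 18 ≡ 11. → (5, 11)
2Q = (5, 11).
Finally 4P + 2Q:
(2, 18) + (5, 11). λ = (11 - 18)/(5 - 2) ≡ 12/3 mod 19. 3⁻¹ ≡ 13 (mod 19) since 3·13 = 39 ≡ 1, so λ ≡ 4.
  x = λ² - 2 - 5 = 16 - 7 ≡ 9; y = λ·(2 - 9) - 18 ≡ 11. → (9, 11)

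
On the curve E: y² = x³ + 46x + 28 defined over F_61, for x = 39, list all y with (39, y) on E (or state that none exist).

x³ + 46x + 28 = 61141 ≡ 19 (mod 61).
Square roots of 19 mod 61: 18 and 43 (since 18² = 324 ≡ 19).

18, 43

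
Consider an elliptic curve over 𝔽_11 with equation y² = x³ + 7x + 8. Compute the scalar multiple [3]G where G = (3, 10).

(4, 10)

Repeated addition: build up to 3G.
2G: tangent at (3, 10): λ = (3·3² + 7)/(2·10) ≡ 1/9. 9⁻¹ ≡ 5 (mod 11), so λ ≡ 1·5 ≡ 5.
  x = λ² - 3 - 3 = 25 - 6 ≡ 8; y = λ·(3 - 8) - 10 ≡ 9. → (8, 9)
3G: (8, 9) + (3, 10). λ = (10 - 9)/(3 - 8) ≡ 1/6 mod 11. 6⁻¹ ≡ 2 (mod 11), so λ ≡ 2.
  x = λ² - 8 - 3 = 4 - 11 ≡ 4; y = λ·(8 - 4) - 9 ≡ 10. → (4, 10)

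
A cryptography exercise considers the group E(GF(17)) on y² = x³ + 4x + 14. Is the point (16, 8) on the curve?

y² = 8² ≡ 13; x³ + 4x + 14 = 4174 ≡ 9 (mod 17). 13 ≠ 9.

no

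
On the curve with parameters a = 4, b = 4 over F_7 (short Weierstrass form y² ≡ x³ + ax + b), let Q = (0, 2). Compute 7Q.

Double-and-add on 7 = (111)₂. Start with Q = (0, 2) for the leading 1-bit.
double: tangent at (0, 2): λ = (3·0² + 4)/(2·2) ≡ 4/4. 4⁻¹ ≡ 2 (mod 7), so λ ≡ 4·2 ≡ 1.
  x = λ² - 0 - 0 = 1 - 0 ≡ 1; y = λ·(0 - 1) - 2 ≡ 4. → (1, 4)
add Q: (1, 4) + (0, 2). λ = (2 - 4)/(0 - 1) ≡ 5/6 mod 7. 6⁻¹ ≡ 6 (mod 7) since 6·6 = 36 ≡ 1, so λ ≡ 2.
  x = λ² - 1 - 0 = 4 - 1 ≡ 3; y = λ·(1 - 3) - 4 ≡ 6. → (3, 6)
double: tangent at (3, 6): λ = (3·3² + 4)/(2·6) ≡ 3/5. 5⁻¹ ≡ 3 (mod 7) since 5·3 = 15 ≡ 1, so λ ≡ 3·3 ≡ 2.
  x = λ² - 3 - 3 = 4 - 6 ≡ 5; y = λ·(3 - 5) - 6 ≡ 4. → (5, 4)
add Q: (5, 4) + (0, 2). λ = (2 - 4)/(0 - 5) ≡ 5/2 mod 7. 2⁻¹ ≡ 4 (mod 7), so λ ≡ 6.
  x = λ² - 5 - 0 = 36 - 5 ≡ 3; y = λ·(5 - 3) - 4 ≡ 1. → (3, 1)

(3, 1)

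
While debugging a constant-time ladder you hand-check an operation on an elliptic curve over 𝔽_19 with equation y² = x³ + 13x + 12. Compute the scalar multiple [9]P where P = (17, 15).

Repeated addition: build up to 9P.
2P: tangent at (17, 15): λ = (3·17² + 13)/(2·15) ≡ 6/11. 11⁻¹ ≡ 7 (mod 19) since 11·7 = 77 ≡ 1, so λ ≡ 6·7 ≡ 4.
  x = λ² - 17 - 17 = 16 - 34 ≡ 1; y = λ·(17 - 1) - 15 ≡ 11. → (1, 11)
3P: (1, 11) + (17, 15). λ = (15 - 11)/(17 - 1) ≡ 4/16 mod 19. 16⁻¹ ≡ 6 (mod 19), so λ ≡ 5.
  x = λ² - 1 - 17 = 25 - 18 ≡ 7; y = λ·(1 - 7) - 11 ≡ 16. → (7, 16)
4P: (7, 16) + (17, 15). λ = (15 - 16)/(17 - 7) ≡ 18/10 mod 19. 10⁻¹ ≡ 2 (mod 19) since 10·2 = 20 ≡ 1, so λ ≡ 17.
  x = λ² - 7 - 17 = 289 - 24 ≡ 18; y = λ·(7 - 18) - 16 ≡ 6. → (18, 6)
5P: (18, 6) + (17, 15). λ = (15 - 6)/(17 - 18) ≡ 9/18 mod 19. 18⁻¹ ≡ 18 (mod 19), so λ ≡ 10.
  x = λ² - 18 - 17 = 100 - 35 ≡ 8; y = λ·(18 - 8) - 6 ≡ 18. → (8, 18)
6P: (8, 18) + (17, 15). λ = (15 - 18)/(17 - 8) ≡ 16/9 mod 19. 9⁻¹ ≡ 17 (mod 19), so λ ≡ 6.
  x = λ² - 8 - 17 = 36 - 25 ≡ 11; y = λ·(8 - 11) - 18 ≡ 2. → (11, 2)
7P: (11, 2) + (17, 15). λ = (15 - 2)/(17 - 11) ≡ 13/6 mod 19. 6⁻¹ ≡ 16 (mod 19), so λ ≡ 18.
  x = λ² - 11 - 17 = 324 - 28 ≡ 11; y = λ·(11 - 11) - 2 ≡ 17. → (11, 17)
8P: (11, 17) + (17, 15). λ = (15 - 17)/(17 - 11) ≡ 17/6 mod 19. 6⁻¹ ≡ 16 (mod 19), so λ ≡ 6.
  x = λ² - 11 - 17 = 36 - 28 ≡ 8; y = λ·(11 - 8) - 17 ≡ 1. → (8, 1)
9P: (8, 1) + (17, 15). λ = (15 - 1)/(17 - 8) ≡ 14/9 mod 19. 9⁻¹ ≡ 17 (mod 19), so λ ≡ 10.
  x = λ² - 8 - 17 = 100 - 25 ≡ 18; y = λ·(8 - 18) - 1 ≡ 13. → (18, 13)

(18, 13)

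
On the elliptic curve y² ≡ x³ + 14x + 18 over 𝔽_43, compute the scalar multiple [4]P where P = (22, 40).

Repeated addition: build up to 4P.
2P: tangent at (22, 40): λ = (3·22² + 14)/(2·40) ≡ 4/37. 37⁻¹ ≡ 7 (mod 43) since 37·7 = 259 ≡ 1, so λ ≡ 4·7 ≡ 28.
  x = λ² - 22 - 22 = 784 - 44 ≡ 9; y = λ·(22 - 9) - 40 ≡ 23. → (9, 23)
3P: (9, 23) + (22, 40). λ = (40 - 23)/(22 - 9) ≡ 17/13 mod 43. 13⁻¹ ≡ 10 (mod 43) since 13·10 = 130 ≡ 1, so λ ≡ 41.
  x = λ² - 9 - 22 = 1681 - 31 ≡ 16; y = λ·(9 - 16) - 23 ≡ 34. → (16, 34)
4P: (16, 34) + (22, 40). λ = (40 - 34)/(22 - 16) ≡ 6/6 mod 43. 6⁻¹ ≡ 36 (mod 43), so λ ≡ 1.
  x = λ² - 16 - 22 = 1 - 38 ≡ 6; y = λ·(16 - 6) - 34 ≡ 19. → (6, 19)

(6, 19)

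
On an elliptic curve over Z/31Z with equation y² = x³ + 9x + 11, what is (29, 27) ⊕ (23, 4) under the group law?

(29, 27) + (23, 4). λ = (4 - 27)/(23 - 29) ≡ 8/25 mod 31. 25⁻¹ ≡ 5 (mod 31), so λ ≡ 9.
  x = λ² - 29 - 23 = 81 - 52 ≡ 29; y = λ·(29 - 29) - 27 ≡ 4. → (29, 4)

(29, 4)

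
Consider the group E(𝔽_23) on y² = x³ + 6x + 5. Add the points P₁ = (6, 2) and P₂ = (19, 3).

(1, 9)

(6, 2) + (19, 3). λ = (3 - 2)/(19 - 6) ≡ 1/13 mod 23. 13⁻¹ ≡ 16 (mod 23), so λ ≡ 16.
  x = λ² - 6 - 19 = 256 - 25 ≡ 1; y = λ·(6 - 1) - 2 ≡ 9. → (1, 9)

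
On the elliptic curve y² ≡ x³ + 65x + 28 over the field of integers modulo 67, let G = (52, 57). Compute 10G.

Repeated addition: build up to 10G.
2G: tangent at (52, 57): λ = (3·52² + 65)/(2·57) ≡ 3/47. 47⁻¹ ≡ 10 (mod 67), so λ ≡ 3·10 ≡ 30.
  x = λ² - 52 - 52 = 900 - 104 ≡ 59; y = λ·(52 - 59) - 57 ≡ 1. → (59, 1)
3G: (59, 1) + (52, 57). λ = (57 - 1)/(52 - 59) ≡ 56/60 mod 67. 60⁻¹ ≡ 19 (mod 67), so λ ≡ 59.
  x = λ² - 59 - 52 = 3481 - 111 ≡ 20; y = λ·(59 - 20) - 1 ≡ 22. → (20, 22)
4G: (20, 22) + (52, 57). λ = (57 - 22)/(52 - 20) ≡ 35/32 mod 67. 32⁻¹ ≡ 44 (mod 67), so λ ≡ 66.
  x = λ² - 20 - 52 = 4356 - 72 ≡ 63; y = λ·(20 - 63) - 22 ≡ 21. → (63, 21)
5G: (63, 21) + (52, 57). λ = (57 - 21)/(52 - 63) ≡ 36/56 mod 67. 56⁻¹ ≡ 6 (mod 67) since 56·6 = 336 ≡ 1, so λ ≡ 15.
  x = λ² - 63 - 52 = 225 - 115 ≡ 43; y = λ·(63 - 43) - 21 ≡ 11. → (43, 11)
6G: (43, 11) + (52, 57). λ = (57 - 11)/(52 - 43) ≡ 46/9 mod 67. 9⁻¹ ≡ 15 (mod 67), so λ ≡ 20.
  x = λ² - 43 - 52 = 400 - 95 ≡ 37; y = λ·(43 - 37) - 11 ≡ 42. → (37, 42)
7G: (37, 42) + (52, 57). λ = (57 - 42)/(52 - 37) ≡ 15/15 mod 67. 15⁻¹ ≡ 9 (mod 67), so λ ≡ 1.
  x = λ² - 37 - 52 = 1 - 89 ≡ 46; y = λ·(37 - 46) - 42 ≡ 16. → (46, 16)
8G: (46, 16) + (52, 57). λ = (57 - 16)/(52 - 46) ≡ 41/6 mod 67. 6⁻¹ ≡ 56 (mod 67) since 6·56 = 336 ≡ 1, so λ ≡ 18.
  x = λ² - 46 - 52 = 324 - 98 ≡ 25; y = λ·(46 - 25) - 16 ≡ 27. → (25, 27)
9G: (25, 27) + (52, 57). λ = (57 - 27)/(52 - 25) ≡ 30/27 mod 67. 27⁻¹ ≡ 5 (mod 67), so λ ≡ 16.
  x = λ² - 25 - 52 = 256 - 77 ≡ 45; y = λ·(25 - 45) - 27 ≡ 55. → (45, 55)
10G: (45, 55) + (52, 57). λ = (57 - 55)/(52 - 45) ≡ 2/7 mod 67. 7⁻¹ ≡ 48 (mod 67) since 7·48 = 336 ≡ 1, so λ ≡ 29.
  x = λ² - 45 - 52 = 841 - 97 ≡ 7; y = λ·(45 - 7) - 55 ≡ 42. → (7, 42)

(7, 42)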